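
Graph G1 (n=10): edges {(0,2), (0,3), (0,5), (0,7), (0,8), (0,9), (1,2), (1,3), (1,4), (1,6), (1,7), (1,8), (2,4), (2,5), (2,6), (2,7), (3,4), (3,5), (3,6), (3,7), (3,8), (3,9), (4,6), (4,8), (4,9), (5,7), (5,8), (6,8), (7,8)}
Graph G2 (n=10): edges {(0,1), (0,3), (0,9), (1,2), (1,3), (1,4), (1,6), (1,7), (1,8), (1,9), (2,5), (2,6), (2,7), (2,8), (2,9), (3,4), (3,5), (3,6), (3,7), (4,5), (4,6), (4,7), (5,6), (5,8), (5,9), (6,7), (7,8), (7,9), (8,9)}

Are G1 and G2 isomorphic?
Yes, isomorphic

The graphs are isomorphic.
One valid mapping φ: V(G1) → V(G2): 0→3, 1→2, 2→5, 3→1, 4→9, 5→4, 6→8, 7→6, 8→7, 9→0

Verify φ preserves adjacency — for each edge of G1, its image is an edge of G2:
  (0,2) → (φ(0),φ(2)) = (3,5) ∈ E(G2) ✓
  (0,3) → (φ(0),φ(3)) = (1,3) ∈ E(G2) ✓
  (0,5) → (φ(0),φ(5)) = (3,4) ∈ E(G2) ✓
  (0,7) → (φ(0),φ(7)) = (3,6) ∈ E(G2) ✓
  (0,8) → (φ(0),φ(8)) = (3,7) ∈ E(G2) ✓
  (0,9) → (φ(0),φ(9)) = (0,3) ∈ E(G2) ✓
  (1,2) → (φ(1),φ(2)) = (2,5) ∈ E(G2) ✓
  (1,3) → (φ(1),φ(3)) = (1,2) ∈ E(G2) ✓
  (1,4) → (φ(1),φ(4)) = (2,9) ∈ E(G2) ✓
  (1,6) → (φ(1),φ(6)) = (2,8) ∈ E(G2) ✓
  (1,7) → (φ(1),φ(7)) = (2,6) ∈ E(G2) ✓
  (1,8) → (φ(1),φ(8)) = (2,7) ∈ E(G2) ✓
  (2,4) → (φ(2),φ(4)) = (5,9) ∈ E(G2) ✓
  (2,5) → (φ(2),φ(5)) = (4,5) ∈ E(G2) ✓
  (2,6) → (φ(2),φ(6)) = (5,8) ∈ E(G2) ✓
  (2,7) → (φ(2),φ(7)) = (5,6) ∈ E(G2) ✓
  (3,4) → (φ(3),φ(4)) = (1,9) ∈ E(G2) ✓
  (3,5) → (φ(3),φ(5)) = (1,4) ∈ E(G2) ✓
  (3,6) → (φ(3),φ(6)) = (1,8) ∈ E(G2) ✓
  (3,7) → (φ(3),φ(7)) = (1,6) ∈ E(G2) ✓
  (3,8) → (φ(3),φ(8)) = (1,7) ∈ E(G2) ✓
  (3,9) → (φ(3),φ(9)) = (0,1) ∈ E(G2) ✓
  (4,6) → (φ(4),φ(6)) = (8,9) ∈ E(G2) ✓
  (4,8) → (φ(4),φ(8)) = (7,9) ∈ E(G2) ✓
  (4,9) → (φ(4),φ(9)) = (0,9) ∈ E(G2) ✓
  (5,7) → (φ(5),φ(7)) = (4,6) ∈ E(G2) ✓
  (5,8) → (φ(5),φ(8)) = (4,7) ∈ E(G2) ✓
  (6,8) → (φ(6),φ(8)) = (7,8) ∈ E(G2) ✓
  (7,8) → (φ(7),φ(8)) = (6,7) ∈ E(G2) ✓
All 29 edges of G1 map to edges of G2, and |E(G1)| = |E(G2)| = 29, so φ is a bijection on edges as well as vertices. Hence G1 ≅ G2.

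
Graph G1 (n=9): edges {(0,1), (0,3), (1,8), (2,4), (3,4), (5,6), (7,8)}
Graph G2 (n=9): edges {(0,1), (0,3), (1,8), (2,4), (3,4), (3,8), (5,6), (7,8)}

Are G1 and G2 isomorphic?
No, not isomorphic

The graphs are NOT isomorphic.

Counting edges: G1 has 7 edge(s); G2 has 8 edge(s).
Edge count is an isomorphism invariant (a bijection on vertices induces a bijection on edges), so differing edge counts rule out isomorphism.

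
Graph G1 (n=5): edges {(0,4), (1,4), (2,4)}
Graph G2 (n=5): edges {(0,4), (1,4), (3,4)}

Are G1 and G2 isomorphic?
Yes, isomorphic

The graphs are isomorphic.
One valid mapping φ: V(G1) → V(G2): 0→3, 1→0, 2→1, 3→2, 4→4

Verify φ preserves adjacency — for each edge of G1, its image is an edge of G2:
  (0,4) → (φ(0),φ(4)) = (3,4) ∈ E(G2) ✓
  (1,4) → (φ(1),φ(4)) = (0,4) ∈ E(G2) ✓
  (2,4) → (φ(2),φ(4)) = (1,4) ∈ E(G2) ✓
All 3 edges of G1 map to edges of G2, and |E(G1)| = |E(G2)| = 3, so φ is a bijection on edges as well as vertices. Hence G1 ≅ G2.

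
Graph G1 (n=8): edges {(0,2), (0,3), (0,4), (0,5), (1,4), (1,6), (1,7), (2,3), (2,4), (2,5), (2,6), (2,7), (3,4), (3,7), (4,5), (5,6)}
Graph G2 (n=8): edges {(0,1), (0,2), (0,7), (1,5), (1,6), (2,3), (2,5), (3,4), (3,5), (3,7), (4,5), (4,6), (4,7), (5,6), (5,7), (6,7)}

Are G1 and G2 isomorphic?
Yes, isomorphic

The graphs are isomorphic.
One valid mapping φ: V(G1) → V(G2): 0→4, 1→0, 2→5, 3→3, 4→7, 5→6, 6→1, 7→2

Verify φ preserves adjacency — for each edge of G1, its image is an edge of G2:
  (0,2) → (φ(0),φ(2)) = (4,5) ∈ E(G2) ✓
  (0,3) → (φ(0),φ(3)) = (3,4) ∈ E(G2) ✓
  (0,4) → (φ(0),φ(4)) = (4,7) ∈ E(G2) ✓
  (0,5) → (φ(0),φ(5)) = (4,6) ∈ E(G2) ✓
  (1,4) → (φ(1),φ(4)) = (0,7) ∈ E(G2) ✓
  (1,6) → (φ(1),φ(6)) = (0,1) ∈ E(G2) ✓
  (1,7) → (φ(1),φ(7)) = (0,2) ∈ E(G2) ✓
  (2,3) → (φ(2),φ(3)) = (3,5) ∈ E(G2) ✓
  (2,4) → (φ(2),φ(4)) = (5,7) ∈ E(G2) ✓
  (2,5) → (φ(2),φ(5)) = (5,6) ∈ E(G2) ✓
  (2,6) → (φ(2),φ(6)) = (1,5) ∈ E(G2) ✓
  (2,7) → (φ(2),φ(7)) = (2,5) ∈ E(G2) ✓
  (3,4) → (φ(3),φ(4)) = (3,7) ∈ E(G2) ✓
  (3,7) → (φ(3),φ(7)) = (2,3) ∈ E(G2) ✓
  (4,5) → (φ(4),φ(5)) = (6,7) ∈ E(G2) ✓
  (5,6) → (φ(5),φ(6)) = (1,6) ∈ E(G2) ✓
All 16 edges of G1 map to edges of G2, and |E(G1)| = |E(G2)| = 16, so φ is a bijection on edges as well as vertices. Hence G1 ≅ G2.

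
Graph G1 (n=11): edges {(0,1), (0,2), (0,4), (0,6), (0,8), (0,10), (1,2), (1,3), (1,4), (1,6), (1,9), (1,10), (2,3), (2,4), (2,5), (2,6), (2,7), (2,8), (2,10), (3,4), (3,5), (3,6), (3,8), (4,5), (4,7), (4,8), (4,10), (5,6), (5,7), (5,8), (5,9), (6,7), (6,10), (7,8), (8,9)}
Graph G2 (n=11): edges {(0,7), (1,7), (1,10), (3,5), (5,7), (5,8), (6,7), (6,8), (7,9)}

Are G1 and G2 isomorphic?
No, not isomorphic

The graphs are NOT isomorphic.

Connected components of G1: 1 component(s) with vertex sets [[0, 1, 2, 3, 4, 5, 6, 7, 8, 9, 10]], sizes [11].
Connected components of G2: 3 component(s) with vertex sets [[2], [4], [0, 1, 3, 5, 6, 7, 8, 9, 10]], sizes [1, 1, 9].
The number of connected components (and the multiset of component sizes) is an isomorphism invariant — an isomorphism maps each component of G1 bijectively onto a component of G2. Since G1 has 1 component(s) and G2 has 3, they cannot be isomorphic.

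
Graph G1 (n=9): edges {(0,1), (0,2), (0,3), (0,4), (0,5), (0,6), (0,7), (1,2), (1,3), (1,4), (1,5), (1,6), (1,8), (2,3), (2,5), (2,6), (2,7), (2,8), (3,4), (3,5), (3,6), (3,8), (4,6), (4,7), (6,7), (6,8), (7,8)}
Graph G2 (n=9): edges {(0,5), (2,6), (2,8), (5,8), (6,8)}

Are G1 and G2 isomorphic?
No, not isomorphic

The graphs are NOT isomorphic.

Connected components of G1: 1 component(s) with vertex sets [[0, 1, 2, 3, 4, 5, 6, 7, 8]], sizes [9].
Connected components of G2: 5 component(s) with vertex sets [[1], [3], [4], [7], [0, 2, 5, 6, 8]], sizes [1, 1, 1, 1, 5].
The number of connected components (and the multiset of component sizes) is an isomorphism invariant — an isomorphism maps each component of G1 bijectively onto a component of G2. Since G1 has 1 component(s) and G2 has 5, they cannot be isomorphic.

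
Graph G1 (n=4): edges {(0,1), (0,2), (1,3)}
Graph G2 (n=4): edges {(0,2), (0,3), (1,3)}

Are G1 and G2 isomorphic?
Yes, isomorphic

The graphs are isomorphic.
One valid mapping φ: V(G1) → V(G2): 0→3, 1→0, 2→1, 3→2

Verify φ preserves adjacency — for each edge of G1, its image is an edge of G2:
  (0,1) → (φ(0),φ(1)) = (0,3) ∈ E(G2) ✓
  (0,2) → (φ(0),φ(2)) = (1,3) ∈ E(G2) ✓
  (1,3) → (φ(1),φ(3)) = (0,2) ∈ E(G2) ✓
All 3 edges of G1 map to edges of G2, and |E(G1)| = |E(G2)| = 3, so φ is a bijection on edges as well as vertices. Hence G1 ≅ G2.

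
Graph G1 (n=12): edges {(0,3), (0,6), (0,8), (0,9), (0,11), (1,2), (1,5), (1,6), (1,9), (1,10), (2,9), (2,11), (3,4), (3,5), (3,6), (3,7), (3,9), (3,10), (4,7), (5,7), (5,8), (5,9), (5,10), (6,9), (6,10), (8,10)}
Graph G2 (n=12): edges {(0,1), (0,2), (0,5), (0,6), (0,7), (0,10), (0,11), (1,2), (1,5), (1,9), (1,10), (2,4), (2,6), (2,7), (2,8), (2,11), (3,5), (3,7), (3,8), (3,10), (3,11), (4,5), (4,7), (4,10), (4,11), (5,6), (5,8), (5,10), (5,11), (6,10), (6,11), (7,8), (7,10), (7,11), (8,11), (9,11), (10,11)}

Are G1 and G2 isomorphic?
No, not isomorphic

The graphs are NOT isomorphic.

Degrees in G1: deg(0)=5, deg(1)=5, deg(2)=3, deg(3)=7, deg(4)=2, deg(5)=6, deg(6)=5, deg(7)=3, deg(8)=3, deg(9)=6, deg(10)=5, deg(11)=2.
Sorted degree sequence of G1: [7, 6, 6, 5, 5, 5, 5, 3, 3, 3, 2, 2].
Degrees in G2: deg(0)=7, deg(1)=5, deg(2)=7, deg(3)=5, deg(4)=5, deg(5)=8, deg(6)=5, deg(7)=7, deg(8)=5, deg(9)=2, deg(10)=8, deg(11)=10.
Sorted degree sequence of G2: [10, 8, 8, 7, 7, 7, 5, 5, 5, 5, 5, 2].
The (sorted) degree sequence is an isomorphism invariant, so since G1 and G2 have different degree sequences they cannot be isomorphic.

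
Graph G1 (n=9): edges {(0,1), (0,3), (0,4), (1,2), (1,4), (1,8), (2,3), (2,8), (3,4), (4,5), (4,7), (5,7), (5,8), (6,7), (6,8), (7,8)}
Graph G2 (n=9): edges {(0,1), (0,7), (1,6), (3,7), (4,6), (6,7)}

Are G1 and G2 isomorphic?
No, not isomorphic

The graphs are NOT isomorphic.

Connected components of G1: 1 component(s) with vertex sets [[0, 1, 2, 3, 4, 5, 6, 7, 8]], sizes [9].
Connected components of G2: 4 component(s) with vertex sets [[2], [5], [8], [0, 1, 3, 4, 6, 7]], sizes [1, 1, 1, 6].
The number of connected components (and the multiset of component sizes) is an isomorphism invariant — an isomorphism maps each component of G1 bijectively onto a component of G2. Since G1 has 1 component(s) and G2 has 4, they cannot be isomorphic.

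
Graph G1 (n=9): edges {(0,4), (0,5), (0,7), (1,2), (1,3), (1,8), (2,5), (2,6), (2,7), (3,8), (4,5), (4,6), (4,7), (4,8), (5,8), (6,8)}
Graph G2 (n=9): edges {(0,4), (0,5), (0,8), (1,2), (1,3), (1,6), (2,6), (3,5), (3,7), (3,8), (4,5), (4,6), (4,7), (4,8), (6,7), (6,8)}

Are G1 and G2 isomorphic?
Yes, isomorphic

The graphs are isomorphic.
One valid mapping φ: V(G1) → V(G2): 0→0, 1→1, 2→3, 3→2, 4→4, 5→8, 6→7, 7→5, 8→6

Verify φ preserves adjacency — for each edge of G1, its image is an edge of G2:
  (0,4) → (φ(0),φ(4)) = (0,4) ∈ E(G2) ✓
  (0,5) → (φ(0),φ(5)) = (0,8) ∈ E(G2) ✓
  (0,7) → (φ(0),φ(7)) = (0,5) ∈ E(G2) ✓
  (1,2) → (φ(1),φ(2)) = (1,3) ∈ E(G2) ✓
  (1,3) → (φ(1),φ(3)) = (1,2) ∈ E(G2) ✓
  (1,8) → (φ(1),φ(8)) = (1,6) ∈ E(G2) ✓
  (2,5) → (φ(2),φ(5)) = (3,8) ∈ E(G2) ✓
  (2,6) → (φ(2),φ(6)) = (3,7) ∈ E(G2) ✓
  (2,7) → (φ(2),φ(7)) = (3,5) ∈ E(G2) ✓
  (3,8) → (φ(3),φ(8)) = (2,6) ∈ E(G2) ✓
  (4,5) → (φ(4),φ(5)) = (4,8) ∈ E(G2) ✓
  (4,6) → (φ(4),φ(6)) = (4,7) ∈ E(G2) ✓
  (4,7) → (φ(4),φ(7)) = (4,5) ∈ E(G2) ✓
  (4,8) → (φ(4),φ(8)) = (4,6) ∈ E(G2) ✓
  (5,8) → (φ(5),φ(8)) = (6,8) ∈ E(G2) ✓
  (6,8) → (φ(6),φ(8)) = (6,7) ∈ E(G2) ✓
All 16 edges of G1 map to edges of G2, and |E(G1)| = |E(G2)| = 16, so φ is a bijection on edges as well as vertices. Hence G1 ≅ G2.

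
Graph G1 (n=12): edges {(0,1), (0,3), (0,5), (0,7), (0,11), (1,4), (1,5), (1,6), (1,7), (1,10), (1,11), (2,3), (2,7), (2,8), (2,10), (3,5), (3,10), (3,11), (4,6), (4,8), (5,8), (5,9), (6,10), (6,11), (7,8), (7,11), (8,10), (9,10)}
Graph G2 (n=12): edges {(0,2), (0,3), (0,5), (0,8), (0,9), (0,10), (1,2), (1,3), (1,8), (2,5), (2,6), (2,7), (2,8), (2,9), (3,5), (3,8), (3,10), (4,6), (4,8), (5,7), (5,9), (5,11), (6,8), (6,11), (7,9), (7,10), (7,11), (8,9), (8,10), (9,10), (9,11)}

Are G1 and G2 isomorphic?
No, not isomorphic

The graphs are NOT isomorphic.

Degrees in G1: deg(0)=5, deg(1)=7, deg(2)=4, deg(3)=5, deg(4)=3, deg(5)=5, deg(6)=4, deg(7)=5, deg(8)=5, deg(9)=2, deg(10)=6, deg(11)=5.
Sorted degree sequence of G1: [7, 6, 5, 5, 5, 5, 5, 5, 4, 4, 3, 2].
Degrees in G2: deg(0)=6, deg(1)=3, deg(2)=7, deg(3)=5, deg(4)=2, deg(5)=6, deg(6)=4, deg(7)=5, deg(8)=8, deg(9)=7, deg(10)=5, deg(11)=4.
Sorted degree sequence of G2: [8, 7, 7, 6, 6, 5, 5, 5, 4, 4, 3, 2].
The (sorted) degree sequence is an isomorphism invariant, so since G1 and G2 have different degree sequences they cannot be isomorphic.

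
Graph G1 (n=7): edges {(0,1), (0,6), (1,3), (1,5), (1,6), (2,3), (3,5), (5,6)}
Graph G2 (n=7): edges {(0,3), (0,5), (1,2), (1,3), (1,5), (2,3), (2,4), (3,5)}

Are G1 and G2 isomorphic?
Yes, isomorphic

The graphs are isomorphic.
One valid mapping φ: V(G1) → V(G2): 0→0, 1→3, 2→4, 3→2, 4→6, 5→1, 6→5

Verify φ preserves adjacency — for each edge of G1, its image is an edge of G2:
  (0,1) → (φ(0),φ(1)) = (0,3) ∈ E(G2) ✓
  (0,6) → (φ(0),φ(6)) = (0,5) ∈ E(G2) ✓
  (1,3) → (φ(1),φ(3)) = (2,3) ∈ E(G2) ✓
  (1,5) → (φ(1),φ(5)) = (1,3) ∈ E(G2) ✓
  (1,6) → (φ(1),φ(6)) = (3,5) ∈ E(G2) ✓
  (2,3) → (φ(2),φ(3)) = (2,4) ∈ E(G2) ✓
  (3,5) → (φ(3),φ(5)) = (1,2) ∈ E(G2) ✓
  (5,6) → (φ(5),φ(6)) = (1,5) ∈ E(G2) ✓
All 8 edges of G1 map to edges of G2, and |E(G1)| = |E(G2)| = 8, so φ is a bijection on edges as well as vertices. Hence G1 ≅ G2.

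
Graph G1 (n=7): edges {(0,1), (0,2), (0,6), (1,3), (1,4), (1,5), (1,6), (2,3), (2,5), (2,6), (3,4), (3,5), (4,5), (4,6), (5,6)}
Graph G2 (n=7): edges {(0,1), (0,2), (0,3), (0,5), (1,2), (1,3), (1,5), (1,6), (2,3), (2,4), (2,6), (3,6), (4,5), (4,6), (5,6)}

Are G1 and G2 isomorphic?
Yes, isomorphic

The graphs are isomorphic.
One valid mapping φ: V(G1) → V(G2): 0→4, 1→2, 2→5, 3→0, 4→3, 5→1, 6→6

Verify φ preserves adjacency — for each edge of G1, its image is an edge of G2:
  (0,1) → (φ(0),φ(1)) = (2,4) ∈ E(G2) ✓
  (0,2) → (φ(0),φ(2)) = (4,5) ∈ E(G2) ✓
  (0,6) → (φ(0),φ(6)) = (4,6) ∈ E(G2) ✓
  (1,3) → (φ(1),φ(3)) = (0,2) ∈ E(G2) ✓
  (1,4) → (φ(1),φ(4)) = (2,3) ∈ E(G2) ✓
  (1,5) → (φ(1),φ(5)) = (1,2) ∈ E(G2) ✓
  (1,6) → (φ(1),φ(6)) = (2,6) ∈ E(G2) ✓
  (2,3) → (φ(2),φ(3)) = (0,5) ∈ E(G2) ✓
  (2,5) → (φ(2),φ(5)) = (1,5) ∈ E(G2) ✓
  (2,6) → (φ(2),φ(6)) = (5,6) ∈ E(G2) ✓
  (3,4) → (φ(3),φ(4)) = (0,3) ∈ E(G2) ✓
  (3,5) → (φ(3),φ(5)) = (0,1) ∈ E(G2) ✓
  (4,5) → (φ(4),φ(5)) = (1,3) ∈ E(G2) ✓
  (4,6) → (φ(4),φ(6)) = (3,6) ∈ E(G2) ✓
  (5,6) → (φ(5),φ(6)) = (1,6) ∈ E(G2) ✓
All 15 edges of G1 map to edges of G2, and |E(G1)| = |E(G2)| = 15, so φ is a bijection on edges as well as vertices. Hence G1 ≅ G2.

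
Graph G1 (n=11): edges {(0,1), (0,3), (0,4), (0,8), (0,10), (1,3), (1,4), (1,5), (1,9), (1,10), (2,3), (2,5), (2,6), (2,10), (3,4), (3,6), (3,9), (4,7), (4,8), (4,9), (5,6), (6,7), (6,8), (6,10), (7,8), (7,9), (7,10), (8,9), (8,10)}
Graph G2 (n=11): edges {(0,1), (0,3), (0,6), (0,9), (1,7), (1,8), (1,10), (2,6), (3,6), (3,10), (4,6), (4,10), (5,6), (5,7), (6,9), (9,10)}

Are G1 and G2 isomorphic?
No, not isomorphic

The graphs are NOT isomorphic.

Degrees in G1: deg(0)=5, deg(1)=6, deg(2)=4, deg(3)=6, deg(4)=6, deg(5)=3, deg(6)=6, deg(7)=5, deg(8)=6, deg(9)=5, deg(10)=6.
Sorted degree sequence of G1: [6, 6, 6, 6, 6, 6, 5, 5, 5, 4, 3].
Degrees in G2: deg(0)=4, deg(1)=4, deg(2)=1, deg(3)=3, deg(4)=2, deg(5)=2, deg(6)=6, deg(7)=2, deg(8)=1, deg(9)=3, deg(10)=4.
Sorted degree sequence of G2: [6, 4, 4, 4, 3, 3, 2, 2, 2, 1, 1].
The (sorted) degree sequence is an isomorphism invariant, so since G1 and G2 have different degree sequences they cannot be isomorphic.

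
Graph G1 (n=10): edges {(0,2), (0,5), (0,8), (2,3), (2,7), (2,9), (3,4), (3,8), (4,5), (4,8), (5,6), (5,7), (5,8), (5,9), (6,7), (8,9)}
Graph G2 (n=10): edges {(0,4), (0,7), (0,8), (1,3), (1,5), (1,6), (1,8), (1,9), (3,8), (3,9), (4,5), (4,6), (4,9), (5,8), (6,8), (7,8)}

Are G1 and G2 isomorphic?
Yes, isomorphic

The graphs are isomorphic.
One valid mapping φ: V(G1) → V(G2): 0→5, 1→2, 2→4, 3→9, 4→3, 5→8, 6→7, 7→0, 8→1, 9→6

Verify φ preserves adjacency — for each edge of G1, its image is an edge of G2:
  (0,2) → (φ(0),φ(2)) = (4,5) ∈ E(G2) ✓
  (0,5) → (φ(0),φ(5)) = (5,8) ∈ E(G2) ✓
  (0,8) → (φ(0),φ(8)) = (1,5) ∈ E(G2) ✓
  (2,3) → (φ(2),φ(3)) = (4,9) ∈ E(G2) ✓
  (2,7) → (φ(2),φ(7)) = (0,4) ∈ E(G2) ✓
  (2,9) → (φ(2),φ(9)) = (4,6) ∈ E(G2) ✓
  (3,4) → (φ(3),φ(4)) = (3,9) ∈ E(G2) ✓
  (3,8) → (φ(3),φ(8)) = (1,9) ∈ E(G2) ✓
  (4,5) → (φ(4),φ(5)) = (3,8) ∈ E(G2) ✓
  (4,8) → (φ(4),φ(8)) = (1,3) ∈ E(G2) ✓
  (5,6) → (φ(5),φ(6)) = (7,8) ∈ E(G2) ✓
  (5,7) → (φ(5),φ(7)) = (0,8) ∈ E(G2) ✓
  (5,8) → (φ(5),φ(8)) = (1,8) ∈ E(G2) ✓
  (5,9) → (φ(5),φ(9)) = (6,8) ∈ E(G2) ✓
  (6,7) → (φ(6),φ(7)) = (0,7) ∈ E(G2) ✓
  (8,9) → (φ(8),φ(9)) = (1,6) ∈ E(G2) ✓
All 16 edges of G1 map to edges of G2, and |E(G1)| = |E(G2)| = 16, so φ is a bijection on edges as well as vertices. Hence G1 ≅ G2.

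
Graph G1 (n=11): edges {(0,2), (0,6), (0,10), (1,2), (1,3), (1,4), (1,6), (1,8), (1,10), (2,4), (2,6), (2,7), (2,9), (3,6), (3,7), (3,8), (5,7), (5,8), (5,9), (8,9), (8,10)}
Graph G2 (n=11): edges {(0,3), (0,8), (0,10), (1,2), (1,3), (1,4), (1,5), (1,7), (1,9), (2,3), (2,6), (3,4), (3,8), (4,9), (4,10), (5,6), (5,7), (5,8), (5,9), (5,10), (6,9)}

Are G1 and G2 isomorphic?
Yes, isomorphic

The graphs are isomorphic.
One valid mapping φ: V(G1) → V(G2): 0→6, 1→1, 2→5, 3→4, 4→7, 5→0, 6→9, 7→10, 8→3, 9→8, 10→2

Verify φ preserves adjacency — for each edge of G1, its image is an edge of G2:
  (0,2) → (φ(0),φ(2)) = (5,6) ∈ E(G2) ✓
  (0,6) → (φ(0),φ(6)) = (6,9) ∈ E(G2) ✓
  (0,10) → (φ(0),φ(10)) = (2,6) ∈ E(G2) ✓
  (1,2) → (φ(1),φ(2)) = (1,5) ∈ E(G2) ✓
  (1,3) → (φ(1),φ(3)) = (1,4) ∈ E(G2) ✓
  (1,4) → (φ(1),φ(4)) = (1,7) ∈ E(G2) ✓
  (1,6) → (φ(1),φ(6)) = (1,9) ∈ E(G2) ✓
  (1,8) → (φ(1),φ(8)) = (1,3) ∈ E(G2) ✓
  (1,10) → (φ(1),φ(10)) = (1,2) ∈ E(G2) ✓
  (2,4) → (φ(2),φ(4)) = (5,7) ∈ E(G2) ✓
  (2,6) → (φ(2),φ(6)) = (5,9) ∈ E(G2) ✓
  (2,7) → (φ(2),φ(7)) = (5,10) ∈ E(G2) ✓
  (2,9) → (φ(2),φ(9)) = (5,8) ∈ E(G2) ✓
  (3,6) → (φ(3),φ(6)) = (4,9) ∈ E(G2) ✓
  (3,7) → (φ(3),φ(7)) = (4,10) ∈ E(G2) ✓
  (3,8) → (φ(3),φ(8)) = (3,4) ∈ E(G2) ✓
  (5,7) → (φ(5),φ(7)) = (0,10) ∈ E(G2) ✓
  (5,8) → (φ(5),φ(8)) = (0,3) ∈ E(G2) ✓
  (5,9) → (φ(5),φ(9)) = (0,8) ∈ E(G2) ✓
  (8,9) → (φ(8),φ(9)) = (3,8) ∈ E(G2) ✓
  (8,10) → (φ(8),φ(10)) = (2,3) ∈ E(G2) ✓
All 21 edges of G1 map to edges of G2, and |E(G1)| = |E(G2)| = 21, so φ is a bijection on edges as well as vertices. Hence G1 ≅ G2.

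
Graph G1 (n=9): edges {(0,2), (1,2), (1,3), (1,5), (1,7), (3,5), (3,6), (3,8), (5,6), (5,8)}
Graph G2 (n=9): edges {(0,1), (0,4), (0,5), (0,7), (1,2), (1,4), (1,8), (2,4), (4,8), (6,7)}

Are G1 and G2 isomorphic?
Yes, isomorphic

The graphs are isomorphic.
One valid mapping φ: V(G1) → V(G2): 0→6, 1→0, 2→7, 3→1, 4→3, 5→4, 6→2, 7→5, 8→8

Verify φ preserves adjacency — for each edge of G1, its image is an edge of G2:
  (0,2) → (φ(0),φ(2)) = (6,7) ∈ E(G2) ✓
  (1,2) → (φ(1),φ(2)) = (0,7) ∈ E(G2) ✓
  (1,3) → (φ(1),φ(3)) = (0,1) ∈ E(G2) ✓
  (1,5) → (φ(1),φ(5)) = (0,4) ∈ E(G2) ✓
  (1,7) → (φ(1),φ(7)) = (0,5) ∈ E(G2) ✓
  (3,5) → (φ(3),φ(5)) = (1,4) ∈ E(G2) ✓
  (3,6) → (φ(3),φ(6)) = (1,2) ∈ E(G2) ✓
  (3,8) → (φ(3),φ(8)) = (1,8) ∈ E(G2) ✓
  (5,6) → (φ(5),φ(6)) = (2,4) ∈ E(G2) ✓
  (5,8) → (φ(5),φ(8)) = (4,8) ∈ E(G2) ✓
All 10 edges of G1 map to edges of G2, and |E(G1)| = |E(G2)| = 10, so φ is a bijection on edges as well as vertices. Hence G1 ≅ G2.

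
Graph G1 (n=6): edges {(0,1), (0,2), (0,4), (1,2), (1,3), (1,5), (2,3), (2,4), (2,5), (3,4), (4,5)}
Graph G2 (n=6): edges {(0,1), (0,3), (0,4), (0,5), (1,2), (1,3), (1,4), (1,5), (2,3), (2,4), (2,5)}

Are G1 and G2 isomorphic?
Yes, isomorphic

The graphs are isomorphic.
One valid mapping φ: V(G1) → V(G2): 0→3, 1→2, 2→1, 3→5, 4→0, 5→4

Verify φ preserves adjacency — for each edge of G1, its image is an edge of G2:
  (0,1) → (φ(0),φ(1)) = (2,3) ∈ E(G2) ✓
  (0,2) → (φ(0),φ(2)) = (1,3) ∈ E(G2) ✓
  (0,4) → (φ(0),φ(4)) = (0,3) ∈ E(G2) ✓
  (1,2) → (φ(1),φ(2)) = (1,2) ∈ E(G2) ✓
  (1,3) → (φ(1),φ(3)) = (2,5) ∈ E(G2) ✓
  (1,5) → (φ(1),φ(5)) = (2,4) ∈ E(G2) ✓
  (2,3) → (φ(2),φ(3)) = (1,5) ∈ E(G2) ✓
  (2,4) → (φ(2),φ(4)) = (0,1) ∈ E(G2) ✓
  (2,5) → (φ(2),φ(5)) = (1,4) ∈ E(G2) ✓
  (3,4) → (φ(3),φ(4)) = (0,5) ∈ E(G2) ✓
  (4,5) → (φ(4),φ(5)) = (0,4) ∈ E(G2) ✓
All 11 edges of G1 map to edges of G2, and |E(G1)| = |E(G2)| = 11, so φ is a bijection on edges as well as vertices. Hence G1 ≅ G2.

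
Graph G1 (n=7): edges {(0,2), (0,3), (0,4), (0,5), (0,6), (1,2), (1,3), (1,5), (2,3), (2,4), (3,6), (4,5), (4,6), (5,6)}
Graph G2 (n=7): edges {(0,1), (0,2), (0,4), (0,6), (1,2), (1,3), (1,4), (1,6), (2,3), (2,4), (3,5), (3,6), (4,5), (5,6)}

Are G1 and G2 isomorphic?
Yes, isomorphic

The graphs are isomorphic.
One valid mapping φ: V(G1) → V(G2): 0→1, 1→5, 2→6, 3→3, 4→0, 5→4, 6→2

Verify φ preserves adjacency — for each edge of G1, its image is an edge of G2:
  (0,2) → (φ(0),φ(2)) = (1,6) ∈ E(G2) ✓
  (0,3) → (φ(0),φ(3)) = (1,3) ∈ E(G2) ✓
  (0,4) → (φ(0),φ(4)) = (0,1) ∈ E(G2) ✓
  (0,5) → (φ(0),φ(5)) = (1,4) ∈ E(G2) ✓
  (0,6) → (φ(0),φ(6)) = (1,2) ∈ E(G2) ✓
  (1,2) → (φ(1),φ(2)) = (5,6) ∈ E(G2) ✓
  (1,3) → (φ(1),φ(3)) = (3,5) ∈ E(G2) ✓
  (1,5) → (φ(1),φ(5)) = (4,5) ∈ E(G2) ✓
  (2,3) → (φ(2),φ(3)) = (3,6) ∈ E(G2) ✓
  (2,4) → (φ(2),φ(4)) = (0,6) ∈ E(G2) ✓
  (3,6) → (φ(3),φ(6)) = (2,3) ∈ E(G2) ✓
  (4,5) → (φ(4),φ(5)) = (0,4) ∈ E(G2) ✓
  (4,6) → (φ(4),φ(6)) = (0,2) ∈ E(G2) ✓
  (5,6) → (φ(5),φ(6)) = (2,4) ∈ E(G2) ✓
All 14 edges of G1 map to edges of G2, and |E(G1)| = |E(G2)| = 14, so φ is a bijection on edges as well as vertices. Hence G1 ≅ G2.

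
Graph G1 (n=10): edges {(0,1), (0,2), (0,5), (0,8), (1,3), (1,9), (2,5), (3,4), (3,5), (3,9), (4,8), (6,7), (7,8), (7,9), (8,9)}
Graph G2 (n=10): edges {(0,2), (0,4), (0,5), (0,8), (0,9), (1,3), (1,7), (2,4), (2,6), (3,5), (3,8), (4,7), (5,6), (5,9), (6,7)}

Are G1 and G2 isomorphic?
No, not isomorphic

The graphs are NOT isomorphic.

Degrees in G1: deg(0)=4, deg(1)=3, deg(2)=2, deg(3)=4, deg(4)=2, deg(5)=3, deg(6)=1, deg(7)=3, deg(8)=4, deg(9)=4.
Sorted degree sequence of G1: [4, 4, 4, 4, 3, 3, 3, 2, 2, 1].
Degrees in G2: deg(0)=5, deg(1)=2, deg(2)=3, deg(3)=3, deg(4)=3, deg(5)=4, deg(6)=3, deg(7)=3, deg(8)=2, deg(9)=2.
Sorted degree sequence of G2: [5, 4, 3, 3, 3, 3, 3, 2, 2, 2].
The (sorted) degree sequence is an isomorphism invariant, so since G1 and G2 have different degree sequences they cannot be isomorphic.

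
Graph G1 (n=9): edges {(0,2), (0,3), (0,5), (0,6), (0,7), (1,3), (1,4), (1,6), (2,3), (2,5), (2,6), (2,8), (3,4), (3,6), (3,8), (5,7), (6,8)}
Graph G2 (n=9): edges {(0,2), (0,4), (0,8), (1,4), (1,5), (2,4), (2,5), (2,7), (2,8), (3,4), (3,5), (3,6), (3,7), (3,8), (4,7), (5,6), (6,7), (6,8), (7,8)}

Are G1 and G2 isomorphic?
No, not isomorphic

The graphs are NOT isomorphic.

Counting triangles (3-cliques): G1 has 11, G2 has 10.
Triangle count is an isomorphism invariant, so differing triangle counts rule out isomorphism.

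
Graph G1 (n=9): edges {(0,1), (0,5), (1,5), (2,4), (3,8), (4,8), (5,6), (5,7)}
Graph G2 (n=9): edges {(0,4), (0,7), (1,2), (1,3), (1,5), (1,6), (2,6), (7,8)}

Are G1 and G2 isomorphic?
Yes, isomorphic

The graphs are isomorphic.
One valid mapping φ: V(G1) → V(G2): 0→2, 1→6, 2→8, 3→4, 4→7, 5→1, 6→3, 7→5, 8→0

Verify φ preserves adjacency — for each edge of G1, its image is an edge of G2:
  (0,1) → (φ(0),φ(1)) = (2,6) ∈ E(G2) ✓
  (0,5) → (φ(0),φ(5)) = (1,2) ∈ E(G2) ✓
  (1,5) → (φ(1),φ(5)) = (1,6) ∈ E(G2) ✓
  (2,4) → (φ(2),φ(4)) = (7,8) ∈ E(G2) ✓
  (3,8) → (φ(3),φ(8)) = (0,4) ∈ E(G2) ✓
  (4,8) → (φ(4),φ(8)) = (0,7) ∈ E(G2) ✓
  (5,6) → (φ(5),φ(6)) = (1,3) ∈ E(G2) ✓
  (5,7) → (φ(5),φ(7)) = (1,5) ∈ E(G2) ✓
All 8 edges of G1 map to edges of G2, and |E(G1)| = |E(G2)| = 8, so φ is a bijection on edges as well as vertices. Hence G1 ≅ G2.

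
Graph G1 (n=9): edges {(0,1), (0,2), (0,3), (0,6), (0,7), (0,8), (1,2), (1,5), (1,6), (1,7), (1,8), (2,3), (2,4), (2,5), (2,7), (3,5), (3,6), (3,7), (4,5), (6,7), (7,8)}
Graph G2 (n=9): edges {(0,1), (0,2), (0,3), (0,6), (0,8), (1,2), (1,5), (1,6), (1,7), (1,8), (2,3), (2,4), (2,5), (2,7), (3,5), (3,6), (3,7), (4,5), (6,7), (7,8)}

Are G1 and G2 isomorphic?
No, not isomorphic

The graphs are NOT isomorphic.

Counting edges: G1 has 21 edge(s); G2 has 20 edge(s).
Edge count is an isomorphism invariant (a bijection on vertices induces a bijection on edges), so differing edge counts rule out isomorphism.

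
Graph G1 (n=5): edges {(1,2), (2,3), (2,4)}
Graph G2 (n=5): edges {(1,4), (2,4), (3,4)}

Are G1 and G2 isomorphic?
Yes, isomorphic

The graphs are isomorphic.
One valid mapping φ: V(G1) → V(G2): 0→0, 1→3, 2→4, 3→1, 4→2

Verify φ preserves adjacency — for each edge of G1, its image is an edge of G2:
  (1,2) → (φ(1),φ(2)) = (3,4) ∈ E(G2) ✓
  (2,3) → (φ(2),φ(3)) = (1,4) ∈ E(G2) ✓
  (2,4) → (φ(2),φ(4)) = (2,4) ∈ E(G2) ✓
All 3 edges of G1 map to edges of G2, and |E(G1)| = |E(G2)| = 3, so φ is a bijection on edges as well as vertices. Hence G1 ≅ G2.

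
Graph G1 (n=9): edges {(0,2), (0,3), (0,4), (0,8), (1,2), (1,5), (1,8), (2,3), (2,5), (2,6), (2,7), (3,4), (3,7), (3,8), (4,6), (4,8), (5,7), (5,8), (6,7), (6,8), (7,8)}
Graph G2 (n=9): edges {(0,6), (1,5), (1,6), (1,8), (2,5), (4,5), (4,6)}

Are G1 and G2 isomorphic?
No, not isomorphic

The graphs are NOT isomorphic.

Connected components of G1: 1 component(s) with vertex sets [[0, 1, 2, 3, 4, 5, 6, 7, 8]], sizes [9].
Connected components of G2: 3 component(s) with vertex sets [[3], [7], [0, 1, 2, 4, 5, 6, 8]], sizes [1, 1, 7].
The number of connected components (and the multiset of component sizes) is an isomorphism invariant — an isomorphism maps each component of G1 bijectively onto a component of G2. Since G1 has 1 component(s) and G2 has 3, they cannot be isomorphic.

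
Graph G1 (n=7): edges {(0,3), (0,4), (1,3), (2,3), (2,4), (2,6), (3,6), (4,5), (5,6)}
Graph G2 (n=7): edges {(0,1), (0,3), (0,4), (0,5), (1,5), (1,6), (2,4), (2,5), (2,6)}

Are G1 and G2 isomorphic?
Yes, isomorphic

The graphs are isomorphic.
One valid mapping φ: V(G1) → V(G2): 0→4, 1→3, 2→5, 3→0, 4→2, 5→6, 6→1

Verify φ preserves adjacency — for each edge of G1, its image is an edge of G2:
  (0,3) → (φ(0),φ(3)) = (0,4) ∈ E(G2) ✓
  (0,4) → (φ(0),φ(4)) = (2,4) ∈ E(G2) ✓
  (1,3) → (φ(1),φ(3)) = (0,3) ∈ E(G2) ✓
  (2,3) → (φ(2),φ(3)) = (0,5) ∈ E(G2) ✓
  (2,4) → (φ(2),φ(4)) = (2,5) ∈ E(G2) ✓
  (2,6) → (φ(2),φ(6)) = (1,5) ∈ E(G2) ✓
  (3,6) → (φ(3),φ(6)) = (0,1) ∈ E(G2) ✓
  (4,5) → (φ(4),φ(5)) = (2,6) ∈ E(G2) ✓
  (5,6) → (φ(5),φ(6)) = (1,6) ∈ E(G2) ✓
All 9 edges of G1 map to edges of G2, and |E(G1)| = |E(G2)| = 9, so φ is a bijection on edges as well as vertices. Hence G1 ≅ G2.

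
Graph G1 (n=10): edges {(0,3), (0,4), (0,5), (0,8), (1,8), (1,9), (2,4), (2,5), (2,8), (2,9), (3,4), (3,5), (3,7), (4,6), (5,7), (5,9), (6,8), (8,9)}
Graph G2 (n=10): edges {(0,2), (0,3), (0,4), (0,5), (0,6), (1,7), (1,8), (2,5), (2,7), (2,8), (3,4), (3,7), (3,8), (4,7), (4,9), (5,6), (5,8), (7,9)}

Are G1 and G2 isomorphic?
Yes, isomorphic

The graphs are isomorphic.
One valid mapping φ: V(G1) → V(G2): 0→2, 1→9, 2→3, 3→5, 4→8, 5→0, 6→1, 7→6, 8→7, 9→4

Verify φ preserves adjacency — for each edge of G1, its image is an edge of G2:
  (0,3) → (φ(0),φ(3)) = (2,5) ∈ E(G2) ✓
  (0,4) → (φ(0),φ(4)) = (2,8) ∈ E(G2) ✓
  (0,5) → (φ(0),φ(5)) = (0,2) ∈ E(G2) ✓
  (0,8) → (φ(0),φ(8)) = (2,7) ∈ E(G2) ✓
  (1,8) → (φ(1),φ(8)) = (7,9) ∈ E(G2) ✓
  (1,9) → (φ(1),φ(9)) = (4,9) ∈ E(G2) ✓
  (2,4) → (φ(2),φ(4)) = (3,8) ∈ E(G2) ✓
  (2,5) → (φ(2),φ(5)) = (0,3) ∈ E(G2) ✓
  (2,8) → (φ(2),φ(8)) = (3,7) ∈ E(G2) ✓
  (2,9) → (φ(2),φ(9)) = (3,4) ∈ E(G2) ✓
  (3,4) → (φ(3),φ(4)) = (5,8) ∈ E(G2) ✓
  (3,5) → (φ(3),φ(5)) = (0,5) ∈ E(G2) ✓
  (3,7) → (φ(3),φ(7)) = (5,6) ∈ E(G2) ✓
  (4,6) → (φ(4),φ(6)) = (1,8) ∈ E(G2) ✓
  (5,7) → (φ(5),φ(7)) = (0,6) ∈ E(G2) ✓
  (5,9) → (φ(5),φ(9)) = (0,4) ∈ E(G2) ✓
  (6,8) → (φ(6),φ(8)) = (1,7) ∈ E(G2) ✓
  (8,9) → (φ(8),φ(9)) = (4,7) ∈ E(G2) ✓
All 18 edges of G1 map to edges of G2, and |E(G1)| = |E(G2)| = 18, so φ is a bijection on edges as well as vertices. Hence G1 ≅ G2.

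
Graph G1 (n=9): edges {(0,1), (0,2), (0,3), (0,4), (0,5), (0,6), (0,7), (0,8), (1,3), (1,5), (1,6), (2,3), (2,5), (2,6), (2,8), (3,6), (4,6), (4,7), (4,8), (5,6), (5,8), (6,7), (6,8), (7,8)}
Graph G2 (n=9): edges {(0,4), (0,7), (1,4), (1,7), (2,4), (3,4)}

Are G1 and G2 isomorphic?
No, not isomorphic

The graphs are NOT isomorphic.

Connected components of G1: 1 component(s) with vertex sets [[0, 1, 2, 3, 4, 5, 6, 7, 8]], sizes [9].
Connected components of G2: 4 component(s) with vertex sets [[5], [6], [8], [0, 1, 2, 3, 4, 7]], sizes [1, 1, 1, 6].
The number of connected components (and the multiset of component sizes) is an isomorphism invariant — an isomorphism maps each component of G1 bijectively onto a component of G2. Since G1 has 1 component(s) and G2 has 4, they cannot be isomorphic.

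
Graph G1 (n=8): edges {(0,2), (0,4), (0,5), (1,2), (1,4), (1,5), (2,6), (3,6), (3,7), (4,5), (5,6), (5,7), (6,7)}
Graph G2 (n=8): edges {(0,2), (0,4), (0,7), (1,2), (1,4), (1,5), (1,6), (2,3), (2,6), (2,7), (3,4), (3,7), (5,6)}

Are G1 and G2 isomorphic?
Yes, isomorphic

The graphs are isomorphic.
One valid mapping φ: V(G1) → V(G2): 0→3, 1→0, 2→4, 3→5, 4→7, 5→2, 6→1, 7→6

Verify φ preserves adjacency — for each edge of G1, its image is an edge of G2:
  (0,2) → (φ(0),φ(2)) = (3,4) ∈ E(G2) ✓
  (0,4) → (φ(0),φ(4)) = (3,7) ∈ E(G2) ✓
  (0,5) → (φ(0),φ(5)) = (2,3) ∈ E(G2) ✓
  (1,2) → (φ(1),φ(2)) = (0,4) ∈ E(G2) ✓
  (1,4) → (φ(1),φ(4)) = (0,7) ∈ E(G2) ✓
  (1,5) → (φ(1),φ(5)) = (0,2) ∈ E(G2) ✓
  (2,6) → (φ(2),φ(6)) = (1,4) ∈ E(G2) ✓
  (3,6) → (φ(3),φ(6)) = (1,5) ∈ E(G2) ✓
  (3,7) → (φ(3),φ(7)) = (5,6) ∈ E(G2) ✓
  (4,5) → (φ(4),φ(5)) = (2,7) ∈ E(G2) ✓
  (5,6) → (φ(5),φ(6)) = (1,2) ∈ E(G2) ✓
  (5,7) → (φ(5),φ(7)) = (2,6) ∈ E(G2) ✓
  (6,7) → (φ(6),φ(7)) = (1,6) ∈ E(G2) ✓
All 13 edges of G1 map to edges of G2, and |E(G1)| = |E(G2)| = 13, so φ is a bijection on edges as well as vertices. Hence G1 ≅ G2.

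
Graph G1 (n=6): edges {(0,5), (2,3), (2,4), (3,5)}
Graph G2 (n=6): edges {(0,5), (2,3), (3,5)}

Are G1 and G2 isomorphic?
No, not isomorphic

The graphs are NOT isomorphic.

Counting edges: G1 has 4 edge(s); G2 has 3 edge(s).
Edge count is an isomorphism invariant (a bijection on vertices induces a bijection on edges), so differing edge counts rule out isomorphism.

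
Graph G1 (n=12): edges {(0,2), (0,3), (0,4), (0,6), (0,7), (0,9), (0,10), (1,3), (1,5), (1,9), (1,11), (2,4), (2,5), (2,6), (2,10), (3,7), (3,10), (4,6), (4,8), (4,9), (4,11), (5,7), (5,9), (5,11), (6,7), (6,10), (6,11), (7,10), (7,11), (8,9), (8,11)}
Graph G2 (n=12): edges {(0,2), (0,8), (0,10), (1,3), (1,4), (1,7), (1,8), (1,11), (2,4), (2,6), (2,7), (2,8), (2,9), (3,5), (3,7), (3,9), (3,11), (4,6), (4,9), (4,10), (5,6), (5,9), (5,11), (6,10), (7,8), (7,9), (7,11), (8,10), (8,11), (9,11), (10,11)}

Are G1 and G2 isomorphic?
Yes, isomorphic

The graphs are isomorphic.
One valid mapping φ: V(G1) → V(G2): 0→11, 1→6, 2→1, 3→5, 4→8, 5→4, 6→7, 7→9, 8→0, 9→10, 10→3, 11→2

Verify φ preserves adjacency — for each edge of G1, its image is an edge of G2:
  (0,2) → (φ(0),φ(2)) = (1,11) ∈ E(G2) ✓
  (0,3) → (φ(0),φ(3)) = (5,11) ∈ E(G2) ✓
  (0,4) → (φ(0),φ(4)) = (8,11) ∈ E(G2) ✓
  (0,6) → (φ(0),φ(6)) = (7,11) ∈ E(G2) ✓
  (0,7) → (φ(0),φ(7)) = (9,11) ∈ E(G2) ✓
  (0,9) → (φ(0),φ(9)) = (10,11) ∈ E(G2) ✓
  (0,10) → (φ(0),φ(10)) = (3,11) ∈ E(G2) ✓
  (1,3) → (φ(1),φ(3)) = (5,6) ∈ E(G2) ✓
  (1,5) → (φ(1),φ(5)) = (4,6) ∈ E(G2) ✓
  (1,9) → (φ(1),φ(9)) = (6,10) ∈ E(G2) ✓
  (1,11) → (φ(1),φ(11)) = (2,6) ∈ E(G2) ✓
  (2,4) → (φ(2),φ(4)) = (1,8) ∈ E(G2) ✓
  (2,5) → (φ(2),φ(5)) = (1,4) ∈ E(G2) ✓
  (2,6) → (φ(2),φ(6)) = (1,7) ∈ E(G2) ✓
  (2,10) → (φ(2),φ(10)) = (1,3) ∈ E(G2) ✓
  (3,7) → (φ(3),φ(7)) = (5,9) ∈ E(G2) ✓
  (3,10) → (φ(3),φ(10)) = (3,5) ∈ E(G2) ✓
  (4,6) → (φ(4),φ(6)) = (7,8) ∈ E(G2) ✓
  (4,8) → (φ(4),φ(8)) = (0,8) ∈ E(G2) ✓
  (4,9) → (φ(4),φ(9)) = (8,10) ∈ E(G2) ✓
  (4,11) → (φ(4),φ(11)) = (2,8) ∈ E(G2) ✓
  (5,7) → (φ(5),φ(7)) = (4,9) ∈ E(G2) ✓
  (5,9) → (φ(5),φ(9)) = (4,10) ∈ E(G2) ✓
  (5,11) → (φ(5),φ(11)) = (2,4) ∈ E(G2) ✓
  (6,7) → (φ(6),φ(7)) = (7,9) ∈ E(G2) ✓
  (6,10) → (φ(6),φ(10)) = (3,7) ∈ E(G2) ✓
  (6,11) → (φ(6),φ(11)) = (2,7) ∈ E(G2) ✓
  (7,10) → (φ(7),φ(10)) = (3,9) ∈ E(G2) ✓
  (7,11) → (φ(7),φ(11)) = (2,9) ∈ E(G2) ✓
  (8,9) → (φ(8),φ(9)) = (0,10) ∈ E(G2) ✓
  (8,11) → (φ(8),φ(11)) = (0,2) ∈ E(G2) ✓
All 31 edges of G1 map to edges of G2, and |E(G1)| = |E(G2)| = 31, so φ is a bijection on edges as well as vertices. Hence G1 ≅ G2.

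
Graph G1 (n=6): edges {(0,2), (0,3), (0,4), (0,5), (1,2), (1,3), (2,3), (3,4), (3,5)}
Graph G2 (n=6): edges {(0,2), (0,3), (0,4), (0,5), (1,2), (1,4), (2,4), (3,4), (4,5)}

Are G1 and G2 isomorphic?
Yes, isomorphic

The graphs are isomorphic.
One valid mapping φ: V(G1) → V(G2): 0→0, 1→1, 2→2, 3→4, 4→3, 5→5

Verify φ preserves adjacency — for each edge of G1, its image is an edge of G2:
  (0,2) → (φ(0),φ(2)) = (0,2) ∈ E(G2) ✓
  (0,3) → (φ(0),φ(3)) = (0,4) ∈ E(G2) ✓
  (0,4) → (φ(0),φ(4)) = (0,3) ∈ E(G2) ✓
  (0,5) → (φ(0),φ(5)) = (0,5) ∈ E(G2) ✓
  (1,2) → (φ(1),φ(2)) = (1,2) ∈ E(G2) ✓
  (1,3) → (φ(1),φ(3)) = (1,4) ∈ E(G2) ✓
  (2,3) → (φ(2),φ(3)) = (2,4) ∈ E(G2) ✓
  (3,4) → (φ(3),φ(4)) = (3,4) ∈ E(G2) ✓
  (3,5) → (φ(3),φ(5)) = (4,5) ∈ E(G2) ✓
All 9 edges of G1 map to edges of G2, and |E(G1)| = |E(G2)| = 9, so φ is a bijection on edges as well as vertices. Hence G1 ≅ G2.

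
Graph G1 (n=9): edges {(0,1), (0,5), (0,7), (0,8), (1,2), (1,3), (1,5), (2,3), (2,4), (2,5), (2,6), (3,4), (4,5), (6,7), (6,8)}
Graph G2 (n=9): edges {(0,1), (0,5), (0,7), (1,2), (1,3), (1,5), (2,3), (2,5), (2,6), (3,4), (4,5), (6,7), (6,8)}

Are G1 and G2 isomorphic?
No, not isomorphic

The graphs are NOT isomorphic.

Counting edges: G1 has 15 edge(s); G2 has 13 edge(s).
Edge count is an isomorphism invariant (a bijection on vertices induces a bijection on edges), so differing edge counts rule out isomorphism.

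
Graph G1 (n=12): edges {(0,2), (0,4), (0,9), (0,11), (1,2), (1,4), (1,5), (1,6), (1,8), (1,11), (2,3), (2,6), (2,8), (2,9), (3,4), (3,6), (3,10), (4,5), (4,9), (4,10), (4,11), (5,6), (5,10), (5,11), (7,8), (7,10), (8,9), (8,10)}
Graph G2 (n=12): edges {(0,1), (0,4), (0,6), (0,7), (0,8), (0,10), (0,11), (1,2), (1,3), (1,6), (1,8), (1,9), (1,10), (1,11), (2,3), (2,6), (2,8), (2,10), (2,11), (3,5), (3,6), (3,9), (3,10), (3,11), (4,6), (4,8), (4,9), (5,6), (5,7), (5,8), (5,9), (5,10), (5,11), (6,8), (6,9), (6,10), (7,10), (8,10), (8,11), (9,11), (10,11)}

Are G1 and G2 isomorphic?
No, not isomorphic

The graphs are NOT isomorphic.

Degrees in G1: deg(0)=4, deg(1)=6, deg(2)=6, deg(3)=4, deg(4)=7, deg(5)=5, deg(6)=4, deg(7)=2, deg(8)=5, deg(9)=4, deg(10)=5, deg(11)=4.
Sorted degree sequence of G1: [7, 6, 6, 5, 5, 5, 4, 4, 4, 4, 4, 2].
Degrees in G2: deg(0)=7, deg(1)=8, deg(2)=6, deg(3)=7, deg(4)=4, deg(5)=7, deg(6)=9, deg(7)=3, deg(8)=8, deg(9)=6, deg(10)=9, deg(11)=8.
Sorted degree sequence of G2: [9, 9, 8, 8, 8, 7, 7, 7, 6, 6, 4, 3].
The (sorted) degree sequence is an isomorphism invariant, so since G1 and G2 have different degree sequences they cannot be isomorphic.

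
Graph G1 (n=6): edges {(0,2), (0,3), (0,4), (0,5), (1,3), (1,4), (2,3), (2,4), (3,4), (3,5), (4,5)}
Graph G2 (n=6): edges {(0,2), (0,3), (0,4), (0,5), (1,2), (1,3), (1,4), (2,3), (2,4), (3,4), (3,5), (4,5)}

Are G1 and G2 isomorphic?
No, not isomorphic

The graphs are NOT isomorphic.

Counting edges: G1 has 11 edge(s); G2 has 12 edge(s).
Edge count is an isomorphism invariant (a bijection on vertices induces a bijection on edges), so differing edge counts rule out isomorphism.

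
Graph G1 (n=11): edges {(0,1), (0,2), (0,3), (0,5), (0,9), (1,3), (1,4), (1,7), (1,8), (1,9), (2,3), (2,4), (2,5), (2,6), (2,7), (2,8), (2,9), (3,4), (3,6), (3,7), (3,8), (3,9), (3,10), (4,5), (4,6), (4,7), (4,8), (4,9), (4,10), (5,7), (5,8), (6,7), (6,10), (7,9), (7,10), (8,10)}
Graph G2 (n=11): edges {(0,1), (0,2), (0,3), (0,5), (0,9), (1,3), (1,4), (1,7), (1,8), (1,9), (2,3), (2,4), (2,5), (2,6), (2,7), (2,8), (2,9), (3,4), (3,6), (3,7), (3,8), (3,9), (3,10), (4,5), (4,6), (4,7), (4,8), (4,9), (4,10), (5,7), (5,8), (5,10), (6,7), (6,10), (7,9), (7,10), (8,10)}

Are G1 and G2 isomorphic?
No, not isomorphic

The graphs are NOT isomorphic.

Counting edges: G1 has 36 edge(s); G2 has 37 edge(s).
Edge count is an isomorphism invariant (a bijection on vertices induces a bijection on edges), so differing edge counts rule out isomorphism.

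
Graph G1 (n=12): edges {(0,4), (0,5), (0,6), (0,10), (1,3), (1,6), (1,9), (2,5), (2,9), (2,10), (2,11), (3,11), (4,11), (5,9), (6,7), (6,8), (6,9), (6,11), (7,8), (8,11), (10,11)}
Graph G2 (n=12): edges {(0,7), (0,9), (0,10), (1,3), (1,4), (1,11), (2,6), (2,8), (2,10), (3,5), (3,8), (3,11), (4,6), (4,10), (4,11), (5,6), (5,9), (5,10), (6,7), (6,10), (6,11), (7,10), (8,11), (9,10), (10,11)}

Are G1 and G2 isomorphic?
No, not isomorphic

The graphs are NOT isomorphic.

Degrees in G1: deg(0)=4, deg(1)=3, deg(2)=4, deg(3)=2, deg(4)=2, deg(5)=3, deg(6)=6, deg(7)=2, deg(8)=3, deg(9)=4, deg(10)=3, deg(11)=6.
Sorted degree sequence of G1: [6, 6, 4, 4, 4, 3, 3, 3, 3, 2, 2, 2].
Degrees in G2: deg(0)=3, deg(1)=3, deg(2)=3, deg(3)=4, deg(4)=4, deg(5)=4, deg(6)=6, deg(7)=3, deg(8)=3, deg(9)=3, deg(10)=8, deg(11)=6.
Sorted degree sequence of G2: [8, 6, 6, 4, 4, 4, 3, 3, 3, 3, 3, 3].
The (sorted) degree sequence is an isomorphism invariant, so since G1 and G2 have different degree sequences they cannot be isomorphic.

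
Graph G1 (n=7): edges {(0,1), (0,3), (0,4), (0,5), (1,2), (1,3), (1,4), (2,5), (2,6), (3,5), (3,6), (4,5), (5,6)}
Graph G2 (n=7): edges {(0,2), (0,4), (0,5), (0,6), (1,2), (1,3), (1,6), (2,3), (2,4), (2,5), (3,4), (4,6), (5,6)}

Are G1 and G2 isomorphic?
Yes, isomorphic

The graphs are isomorphic.
One valid mapping φ: V(G1) → V(G2): 0→0, 1→6, 2→1, 3→4, 4→5, 5→2, 6→3

Verify φ preserves adjacency — for each edge of G1, its image is an edge of G2:
  (0,1) → (φ(0),φ(1)) = (0,6) ∈ E(G2) ✓
  (0,3) → (φ(0),φ(3)) = (0,4) ∈ E(G2) ✓
  (0,4) → (φ(0),φ(4)) = (0,5) ∈ E(G2) ✓
  (0,5) → (φ(0),φ(5)) = (0,2) ∈ E(G2) ✓
  (1,2) → (φ(1),φ(2)) = (1,6) ∈ E(G2) ✓
  (1,3) → (φ(1),φ(3)) = (4,6) ∈ E(G2) ✓
  (1,4) → (φ(1),φ(4)) = (5,6) ∈ E(G2) ✓
  (2,5) → (φ(2),φ(5)) = (1,2) ∈ E(G2) ✓
  (2,6) → (φ(2),φ(6)) = (1,3) ∈ E(G2) ✓
  (3,5) → (φ(3),φ(5)) = (2,4) ∈ E(G2) ✓
  (3,6) → (φ(3),φ(6)) = (3,4) ∈ E(G2) ✓
  (4,5) → (φ(4),φ(5)) = (2,5) ∈ E(G2) ✓
  (5,6) → (φ(5),φ(6)) = (2,3) ∈ E(G2) ✓
All 13 edges of G1 map to edges of G2, and |E(G1)| = |E(G2)| = 13, so φ is a bijection on edges as well as vertices. Hence G1 ≅ G2.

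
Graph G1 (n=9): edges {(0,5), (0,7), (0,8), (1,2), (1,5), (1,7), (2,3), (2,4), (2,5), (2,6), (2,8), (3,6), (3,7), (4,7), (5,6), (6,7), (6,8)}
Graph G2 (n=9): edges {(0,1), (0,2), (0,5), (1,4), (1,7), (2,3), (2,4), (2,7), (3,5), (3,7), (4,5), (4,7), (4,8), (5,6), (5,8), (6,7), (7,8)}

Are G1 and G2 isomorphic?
Yes, isomorphic

The graphs are isomorphic.
One valid mapping φ: V(G1) → V(G2): 0→0, 1→3, 2→7, 3→8, 4→6, 5→2, 6→4, 7→5, 8→1

Verify φ preserves adjacency — for each edge of G1, its image is an edge of G2:
  (0,5) → (φ(0),φ(5)) = (0,2) ∈ E(G2) ✓
  (0,7) → (φ(0),φ(7)) = (0,5) ∈ E(G2) ✓
  (0,8) → (φ(0),φ(8)) = (0,1) ∈ E(G2) ✓
  (1,2) → (φ(1),φ(2)) = (3,7) ∈ E(G2) ✓
  (1,5) → (φ(1),φ(5)) = (2,3) ∈ E(G2) ✓
  (1,7) → (φ(1),φ(7)) = (3,5) ∈ E(G2) ✓
  (2,3) → (φ(2),φ(3)) = (7,8) ∈ E(G2) ✓
  (2,4) → (φ(2),φ(4)) = (6,7) ∈ E(G2) ✓
  (2,5) → (φ(2),φ(5)) = (2,7) ∈ E(G2) ✓
  (2,6) → (φ(2),φ(6)) = (4,7) ∈ E(G2) ✓
  (2,8) → (φ(2),φ(8)) = (1,7) ∈ E(G2) ✓
  (3,6) → (φ(3),φ(6)) = (4,8) ∈ E(G2) ✓
  (3,7) → (φ(3),φ(7)) = (5,8) ∈ E(G2) ✓
  (4,7) → (φ(4),φ(7)) = (5,6) ∈ E(G2) ✓
  (5,6) → (φ(5),φ(6)) = (2,4) ∈ E(G2) ✓
  (6,7) → (φ(6),φ(7)) = (4,5) ∈ E(G2) ✓
  (6,8) → (φ(6),φ(8)) = (1,4) ∈ E(G2) ✓
All 17 edges of G1 map to edges of G2, and |E(G1)| = |E(G2)| = 17, so φ is a bijection on edges as well as vertices. Hence G1 ≅ G2.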